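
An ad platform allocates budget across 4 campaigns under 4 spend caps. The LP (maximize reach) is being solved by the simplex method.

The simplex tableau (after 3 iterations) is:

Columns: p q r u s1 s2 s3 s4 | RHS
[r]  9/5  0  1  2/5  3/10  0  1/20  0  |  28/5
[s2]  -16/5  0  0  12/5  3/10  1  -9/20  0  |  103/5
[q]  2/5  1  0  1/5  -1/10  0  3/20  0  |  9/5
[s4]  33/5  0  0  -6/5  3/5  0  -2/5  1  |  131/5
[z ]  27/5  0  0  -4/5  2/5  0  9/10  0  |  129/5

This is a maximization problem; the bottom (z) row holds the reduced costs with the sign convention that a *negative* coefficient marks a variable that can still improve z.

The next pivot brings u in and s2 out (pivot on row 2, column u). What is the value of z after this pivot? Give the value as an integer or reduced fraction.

Minimum ratio for u: (103/5)/(12/5) = 103/12.
z changes by −(z-row coeff of u)·ratio = −(-4/5)·(103/12) = 103/15.
New z = 129/5 + (103/15) = 98/3.

98/3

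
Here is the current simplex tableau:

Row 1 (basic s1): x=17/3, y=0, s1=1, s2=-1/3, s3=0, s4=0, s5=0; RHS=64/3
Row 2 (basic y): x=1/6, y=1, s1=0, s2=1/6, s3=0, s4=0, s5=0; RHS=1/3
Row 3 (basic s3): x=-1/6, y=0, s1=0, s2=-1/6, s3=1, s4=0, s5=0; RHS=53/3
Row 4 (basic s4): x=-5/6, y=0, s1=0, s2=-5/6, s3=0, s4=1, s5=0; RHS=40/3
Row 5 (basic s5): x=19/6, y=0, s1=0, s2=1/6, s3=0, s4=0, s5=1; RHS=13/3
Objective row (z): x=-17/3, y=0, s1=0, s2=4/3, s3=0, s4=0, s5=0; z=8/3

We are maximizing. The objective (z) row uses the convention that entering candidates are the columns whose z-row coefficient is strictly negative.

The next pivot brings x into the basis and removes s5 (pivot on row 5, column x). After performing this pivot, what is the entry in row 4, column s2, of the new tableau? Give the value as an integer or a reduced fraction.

-15/19

Pivot element is row 5, column x: 19/6.
Normalize row 5: new (row 5, s2) = (1/6)/(19/6) = 1/19.
row 4 ← row 4 − (-5/6)·(new row 5): -5/6 − (-5/6)·(1/19) = -15/19.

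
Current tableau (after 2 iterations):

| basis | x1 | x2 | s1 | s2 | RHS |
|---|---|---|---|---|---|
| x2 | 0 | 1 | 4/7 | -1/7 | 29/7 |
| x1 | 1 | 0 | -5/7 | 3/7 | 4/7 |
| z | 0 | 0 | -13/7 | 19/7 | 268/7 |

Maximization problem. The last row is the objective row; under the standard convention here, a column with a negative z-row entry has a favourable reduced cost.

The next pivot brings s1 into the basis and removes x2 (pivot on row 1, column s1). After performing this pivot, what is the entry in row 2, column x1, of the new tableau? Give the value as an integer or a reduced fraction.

Pivot element is row 1, column s1: 4/7.
Normalize row 1: new (row 1, x1) = 0/(4/7) = 0.
row 2 ← row 2 − (-5/7)·(new row 1): 1 − (-5/7)·0 = 1.

1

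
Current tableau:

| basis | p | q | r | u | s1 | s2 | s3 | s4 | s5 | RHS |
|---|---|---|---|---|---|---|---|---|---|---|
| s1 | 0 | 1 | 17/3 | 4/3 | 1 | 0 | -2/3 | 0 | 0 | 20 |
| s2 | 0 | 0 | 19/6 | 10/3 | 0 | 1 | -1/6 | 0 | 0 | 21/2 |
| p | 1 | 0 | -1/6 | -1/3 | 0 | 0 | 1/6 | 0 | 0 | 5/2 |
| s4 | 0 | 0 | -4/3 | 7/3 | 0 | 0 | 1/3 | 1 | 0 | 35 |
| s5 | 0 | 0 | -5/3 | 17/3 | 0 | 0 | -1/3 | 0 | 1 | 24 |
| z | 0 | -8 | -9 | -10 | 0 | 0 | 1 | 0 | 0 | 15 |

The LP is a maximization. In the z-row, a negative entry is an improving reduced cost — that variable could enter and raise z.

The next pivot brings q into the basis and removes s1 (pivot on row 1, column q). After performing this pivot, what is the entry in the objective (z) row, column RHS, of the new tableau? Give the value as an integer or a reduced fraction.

Pivot element is row 1, column q: 1.
Normalize row 1: new (row 1, RHS) = 20/1 = 20.
z-row ← z-row − (-8)·(new row 1): 15 − (-8)·20 = 175.

175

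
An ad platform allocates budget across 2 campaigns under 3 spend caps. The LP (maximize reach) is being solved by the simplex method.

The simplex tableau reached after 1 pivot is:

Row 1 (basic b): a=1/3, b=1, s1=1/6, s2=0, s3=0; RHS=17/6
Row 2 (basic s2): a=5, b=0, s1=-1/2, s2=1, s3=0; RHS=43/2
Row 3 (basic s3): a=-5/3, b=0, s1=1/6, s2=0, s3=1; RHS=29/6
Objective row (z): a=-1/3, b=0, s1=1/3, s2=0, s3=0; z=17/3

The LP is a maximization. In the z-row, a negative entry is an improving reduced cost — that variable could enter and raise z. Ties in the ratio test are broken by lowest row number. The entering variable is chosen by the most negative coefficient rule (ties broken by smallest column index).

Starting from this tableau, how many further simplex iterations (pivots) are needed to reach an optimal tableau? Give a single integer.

1

pivot: a in, s2 out → z = 71/10
No improving column remains; optimal.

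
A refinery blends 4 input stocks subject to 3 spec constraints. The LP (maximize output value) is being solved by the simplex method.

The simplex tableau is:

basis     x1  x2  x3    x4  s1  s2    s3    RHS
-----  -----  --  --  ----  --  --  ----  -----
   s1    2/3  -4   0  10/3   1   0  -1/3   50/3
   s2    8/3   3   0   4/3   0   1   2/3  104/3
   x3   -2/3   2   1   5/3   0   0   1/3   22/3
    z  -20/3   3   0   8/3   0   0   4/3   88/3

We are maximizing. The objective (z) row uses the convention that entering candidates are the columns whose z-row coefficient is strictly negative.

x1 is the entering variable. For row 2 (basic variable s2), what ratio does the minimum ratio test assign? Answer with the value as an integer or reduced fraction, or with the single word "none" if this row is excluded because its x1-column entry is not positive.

Ratio = RHS / (x1 entry) = (104/3) / (8/3) = 13.

13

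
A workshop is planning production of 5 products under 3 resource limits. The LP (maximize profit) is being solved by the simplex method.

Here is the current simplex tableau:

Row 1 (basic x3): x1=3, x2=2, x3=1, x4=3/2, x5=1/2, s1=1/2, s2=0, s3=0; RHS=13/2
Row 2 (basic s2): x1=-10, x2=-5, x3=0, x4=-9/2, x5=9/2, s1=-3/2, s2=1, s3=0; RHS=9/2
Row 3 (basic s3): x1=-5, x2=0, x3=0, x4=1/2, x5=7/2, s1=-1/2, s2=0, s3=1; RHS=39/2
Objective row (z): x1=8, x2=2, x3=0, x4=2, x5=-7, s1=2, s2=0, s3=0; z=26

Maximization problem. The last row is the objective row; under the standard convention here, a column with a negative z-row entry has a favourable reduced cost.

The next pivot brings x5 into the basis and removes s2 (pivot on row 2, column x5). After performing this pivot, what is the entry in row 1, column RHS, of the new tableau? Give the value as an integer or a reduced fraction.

Pivot element is row 2, column x5: 9/2.
Normalize row 2: new (row 2, RHS) = (9/2)/(9/2) = 1.
row 1 ← row 1 − (1/2)·(new row 2): 13/2 − (1/2)·1 = 6.

6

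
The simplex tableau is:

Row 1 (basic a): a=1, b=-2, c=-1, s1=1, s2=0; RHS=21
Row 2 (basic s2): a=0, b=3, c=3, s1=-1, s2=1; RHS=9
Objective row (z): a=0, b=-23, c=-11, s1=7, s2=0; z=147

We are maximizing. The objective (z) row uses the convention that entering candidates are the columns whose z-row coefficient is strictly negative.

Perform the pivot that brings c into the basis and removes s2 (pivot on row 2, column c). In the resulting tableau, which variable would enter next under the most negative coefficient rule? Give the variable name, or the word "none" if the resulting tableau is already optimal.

Pivot element 3. New z-row = old z-row − (-11)·(row 2/3).
Updated z-row coefficients: a: 0, b: -12, c: 0, s1: 10/3, s2: 11/3.
The most negative is -12 in column b, so b would enter next.

b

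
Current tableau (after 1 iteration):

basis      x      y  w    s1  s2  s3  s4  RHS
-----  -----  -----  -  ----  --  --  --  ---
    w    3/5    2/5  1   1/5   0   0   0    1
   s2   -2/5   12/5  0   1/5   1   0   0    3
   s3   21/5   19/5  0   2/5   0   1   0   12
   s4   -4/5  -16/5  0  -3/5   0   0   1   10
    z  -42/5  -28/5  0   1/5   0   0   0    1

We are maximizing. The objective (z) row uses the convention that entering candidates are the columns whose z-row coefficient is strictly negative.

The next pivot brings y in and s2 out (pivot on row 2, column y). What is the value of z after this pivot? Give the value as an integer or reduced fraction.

Minimum ratio for y: 3/(12/5) = 5/4.
z changes by −(z-row coeff of y)·ratio = −(-28/5)·(5/4) = 7.
New z = 1 + 7 = 8.

8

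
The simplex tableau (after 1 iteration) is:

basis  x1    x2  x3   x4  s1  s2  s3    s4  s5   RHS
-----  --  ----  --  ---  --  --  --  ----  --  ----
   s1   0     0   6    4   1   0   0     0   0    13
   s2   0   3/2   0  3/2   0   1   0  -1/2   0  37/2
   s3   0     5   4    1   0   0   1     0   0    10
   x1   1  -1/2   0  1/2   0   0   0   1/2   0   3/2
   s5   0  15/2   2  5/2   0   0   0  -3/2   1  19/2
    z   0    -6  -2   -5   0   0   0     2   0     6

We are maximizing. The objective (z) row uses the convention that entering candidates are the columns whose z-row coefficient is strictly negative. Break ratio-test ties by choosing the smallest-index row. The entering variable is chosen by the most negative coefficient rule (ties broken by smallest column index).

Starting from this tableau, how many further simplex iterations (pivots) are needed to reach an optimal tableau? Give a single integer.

2

pivot: x2 in, s5 out → z = 68/5
pivot: x4 in, x1 out → z = 116/5
No improving column remains; optimal.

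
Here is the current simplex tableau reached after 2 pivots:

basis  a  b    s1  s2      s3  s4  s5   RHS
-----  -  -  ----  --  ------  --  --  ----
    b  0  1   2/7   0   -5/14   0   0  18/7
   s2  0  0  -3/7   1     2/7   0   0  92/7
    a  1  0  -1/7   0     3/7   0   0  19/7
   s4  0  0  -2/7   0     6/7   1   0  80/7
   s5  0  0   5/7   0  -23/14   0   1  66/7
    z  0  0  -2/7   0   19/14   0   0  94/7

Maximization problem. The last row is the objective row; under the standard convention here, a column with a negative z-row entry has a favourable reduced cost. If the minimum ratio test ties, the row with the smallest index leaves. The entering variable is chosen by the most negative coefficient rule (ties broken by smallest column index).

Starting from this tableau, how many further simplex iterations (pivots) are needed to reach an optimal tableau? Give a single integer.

pivot: s1 in, b out → z = 16
No improving column remains; optimal.

1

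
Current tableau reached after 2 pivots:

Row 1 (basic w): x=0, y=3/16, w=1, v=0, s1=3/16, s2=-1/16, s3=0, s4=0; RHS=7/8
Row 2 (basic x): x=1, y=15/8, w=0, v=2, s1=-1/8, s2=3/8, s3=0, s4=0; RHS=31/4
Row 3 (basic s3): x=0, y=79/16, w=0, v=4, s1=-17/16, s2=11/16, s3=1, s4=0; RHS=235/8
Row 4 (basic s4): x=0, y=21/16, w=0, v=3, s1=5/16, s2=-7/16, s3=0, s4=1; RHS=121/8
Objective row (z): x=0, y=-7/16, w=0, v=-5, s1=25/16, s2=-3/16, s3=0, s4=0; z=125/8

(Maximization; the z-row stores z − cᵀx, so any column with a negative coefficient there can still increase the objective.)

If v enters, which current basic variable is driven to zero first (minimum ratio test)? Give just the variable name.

x

Ratios: row 1 (w): entry 0 ≤ 0, skip; row 2 (x): (31/4)/2 = 31/8; row 3 (s3): (235/8)/4 = 235/32; row 4 (s4): (121/8)/3 = 121/24.
Minimum ratio 31/8 is in the x row, so x leaves.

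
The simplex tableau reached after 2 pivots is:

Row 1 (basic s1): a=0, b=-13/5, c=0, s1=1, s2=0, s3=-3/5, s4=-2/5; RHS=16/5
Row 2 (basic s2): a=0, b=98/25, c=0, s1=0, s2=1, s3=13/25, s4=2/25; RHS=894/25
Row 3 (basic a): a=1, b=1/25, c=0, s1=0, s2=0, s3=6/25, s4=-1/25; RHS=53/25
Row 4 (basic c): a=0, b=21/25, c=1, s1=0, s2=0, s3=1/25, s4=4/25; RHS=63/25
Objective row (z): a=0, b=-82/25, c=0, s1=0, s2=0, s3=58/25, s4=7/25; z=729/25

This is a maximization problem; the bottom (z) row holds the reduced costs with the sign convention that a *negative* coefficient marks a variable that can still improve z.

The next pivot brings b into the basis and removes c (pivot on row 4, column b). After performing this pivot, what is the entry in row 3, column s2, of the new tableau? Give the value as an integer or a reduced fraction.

Pivot element is row 4, column b: 21/25.
Normalize row 4: new (row 4, s2) = 0/(21/25) = 0.
row 3 ← row 3 − (1/25)·(new row 4): 0 − (1/25)·0 = 0.

0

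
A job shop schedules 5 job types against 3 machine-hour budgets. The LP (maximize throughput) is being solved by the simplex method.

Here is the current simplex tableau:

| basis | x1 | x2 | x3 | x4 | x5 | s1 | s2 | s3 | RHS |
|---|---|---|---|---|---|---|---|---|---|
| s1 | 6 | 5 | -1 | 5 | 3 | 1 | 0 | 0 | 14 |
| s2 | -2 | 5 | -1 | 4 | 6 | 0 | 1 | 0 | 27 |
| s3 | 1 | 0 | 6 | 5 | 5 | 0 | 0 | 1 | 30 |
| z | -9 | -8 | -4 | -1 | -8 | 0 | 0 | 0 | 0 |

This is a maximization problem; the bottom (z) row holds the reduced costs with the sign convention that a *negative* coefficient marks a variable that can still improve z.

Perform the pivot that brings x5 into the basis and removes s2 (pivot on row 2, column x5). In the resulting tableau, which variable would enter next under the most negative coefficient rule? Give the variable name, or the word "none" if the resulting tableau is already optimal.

Pivot element 6. New z-row = old z-row − (-8)·(row 2/6).
Updated z-row coefficients: x1: -35/3, x2: -4/3, x3: -16/3, x4: 13/3, x5: 0, s1: 0, s2: 4/3, s3: 0.
The most negative is -35/3 in column x1, so x1 would enter next.

x1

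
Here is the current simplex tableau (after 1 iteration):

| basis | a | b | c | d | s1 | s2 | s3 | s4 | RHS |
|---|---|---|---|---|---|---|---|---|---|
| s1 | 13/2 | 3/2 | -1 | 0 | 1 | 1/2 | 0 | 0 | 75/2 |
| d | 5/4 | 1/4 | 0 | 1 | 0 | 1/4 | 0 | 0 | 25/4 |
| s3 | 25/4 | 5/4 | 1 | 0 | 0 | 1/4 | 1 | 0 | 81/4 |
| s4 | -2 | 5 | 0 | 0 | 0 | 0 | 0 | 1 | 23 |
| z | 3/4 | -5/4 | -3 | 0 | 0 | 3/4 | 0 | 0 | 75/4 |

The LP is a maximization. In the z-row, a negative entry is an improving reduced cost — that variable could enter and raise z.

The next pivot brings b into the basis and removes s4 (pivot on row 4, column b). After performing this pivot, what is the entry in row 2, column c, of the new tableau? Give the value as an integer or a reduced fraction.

0

Pivot element is row 4, column b: 5.
Normalize row 4: new (row 4, c) = 0/5 = 0.
row 2 ← row 2 − (1/4)·(new row 4): 0 − (1/4)·0 = 0.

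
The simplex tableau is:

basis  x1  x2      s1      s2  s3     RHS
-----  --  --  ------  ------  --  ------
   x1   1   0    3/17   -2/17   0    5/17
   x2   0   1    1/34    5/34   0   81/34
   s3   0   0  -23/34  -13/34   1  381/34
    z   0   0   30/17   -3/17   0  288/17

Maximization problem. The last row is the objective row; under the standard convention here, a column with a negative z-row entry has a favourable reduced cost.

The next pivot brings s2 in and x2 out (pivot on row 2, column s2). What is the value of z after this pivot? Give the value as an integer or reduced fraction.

Minimum ratio for s2: (81/34)/(5/34) = 81/5.
z changes by −(z-row coeff of s2)·ratio = −(-3/17)·(81/5) = 243/85.
New z = 288/17 + (243/85) = 99/5.

99/5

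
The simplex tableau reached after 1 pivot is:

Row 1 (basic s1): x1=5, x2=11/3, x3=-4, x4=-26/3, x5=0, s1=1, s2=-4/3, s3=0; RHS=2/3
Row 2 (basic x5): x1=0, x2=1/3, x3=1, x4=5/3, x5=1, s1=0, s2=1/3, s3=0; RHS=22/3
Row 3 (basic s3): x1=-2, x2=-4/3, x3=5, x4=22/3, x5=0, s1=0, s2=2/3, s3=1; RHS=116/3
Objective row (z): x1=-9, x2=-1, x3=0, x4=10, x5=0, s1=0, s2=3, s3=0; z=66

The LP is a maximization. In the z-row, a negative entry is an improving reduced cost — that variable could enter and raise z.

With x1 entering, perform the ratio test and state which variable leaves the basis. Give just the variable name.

Ratios: row 1 (s1): (2/3)/5 = 2/15; row 2 (x5): entry 0 ≤ 0, skip; row 3 (s3): entry -2 ≤ 0, skip.
Minimum ratio 2/15 is in the s1 row, so s1 leaves.

s1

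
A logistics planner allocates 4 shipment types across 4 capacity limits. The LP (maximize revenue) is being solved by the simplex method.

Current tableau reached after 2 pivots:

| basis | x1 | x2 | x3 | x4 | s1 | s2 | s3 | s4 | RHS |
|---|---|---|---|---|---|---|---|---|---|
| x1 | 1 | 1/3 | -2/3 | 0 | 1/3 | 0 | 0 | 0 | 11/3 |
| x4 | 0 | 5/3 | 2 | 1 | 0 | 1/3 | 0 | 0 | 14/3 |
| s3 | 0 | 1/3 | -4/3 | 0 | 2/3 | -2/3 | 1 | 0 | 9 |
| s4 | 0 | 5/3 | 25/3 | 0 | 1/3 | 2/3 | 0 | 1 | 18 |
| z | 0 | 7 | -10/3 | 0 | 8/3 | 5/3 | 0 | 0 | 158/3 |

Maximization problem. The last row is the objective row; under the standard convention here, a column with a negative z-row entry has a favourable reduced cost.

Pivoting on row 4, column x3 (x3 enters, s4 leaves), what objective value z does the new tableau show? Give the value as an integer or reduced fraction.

Minimum ratio for x3: 18/(25/3) = 54/25.
z changes by −(z-row coeff of x3)·ratio = −(-10/3)·(54/25) = 36/5.
New z = 158/3 + (36/5) = 898/15.

898/15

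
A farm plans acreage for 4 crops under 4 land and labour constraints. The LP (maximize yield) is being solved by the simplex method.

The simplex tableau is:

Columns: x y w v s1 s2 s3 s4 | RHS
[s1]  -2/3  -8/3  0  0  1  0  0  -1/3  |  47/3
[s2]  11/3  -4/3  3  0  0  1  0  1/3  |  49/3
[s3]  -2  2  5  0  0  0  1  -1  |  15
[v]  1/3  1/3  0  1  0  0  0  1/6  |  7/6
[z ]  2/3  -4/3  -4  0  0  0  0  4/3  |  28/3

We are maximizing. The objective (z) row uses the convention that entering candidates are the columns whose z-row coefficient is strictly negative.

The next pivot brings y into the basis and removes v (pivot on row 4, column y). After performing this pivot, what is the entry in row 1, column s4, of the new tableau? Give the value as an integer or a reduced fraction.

1

Pivot element is row 4, column y: 1/3.
Normalize row 4: new (row 4, s4) = (1/6)/(1/3) = 1/2.
row 1 ← row 1 − (-8/3)·(new row 4): -1/3 − (-8/3)·(1/2) = 1.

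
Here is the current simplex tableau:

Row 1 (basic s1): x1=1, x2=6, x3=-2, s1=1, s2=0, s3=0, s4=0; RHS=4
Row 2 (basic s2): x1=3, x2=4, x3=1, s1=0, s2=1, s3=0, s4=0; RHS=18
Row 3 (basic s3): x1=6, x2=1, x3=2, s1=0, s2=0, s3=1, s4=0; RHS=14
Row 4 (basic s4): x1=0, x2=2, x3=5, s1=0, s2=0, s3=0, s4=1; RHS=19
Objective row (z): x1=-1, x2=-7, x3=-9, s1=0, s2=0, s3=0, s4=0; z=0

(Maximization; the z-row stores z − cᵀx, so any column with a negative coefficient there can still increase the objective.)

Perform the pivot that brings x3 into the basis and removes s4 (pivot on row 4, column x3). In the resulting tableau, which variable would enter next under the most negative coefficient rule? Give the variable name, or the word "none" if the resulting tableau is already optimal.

Pivot element 5. New z-row = old z-row − (-9)·(row 4/5).
Updated z-row coefficients: x1: -1, x2: -17/5, x3: 0, s1: 0, s2: 0, s3: 0, s4: 9/5.
The most negative is -17/5 in column x2, so x2 would enter next.

x2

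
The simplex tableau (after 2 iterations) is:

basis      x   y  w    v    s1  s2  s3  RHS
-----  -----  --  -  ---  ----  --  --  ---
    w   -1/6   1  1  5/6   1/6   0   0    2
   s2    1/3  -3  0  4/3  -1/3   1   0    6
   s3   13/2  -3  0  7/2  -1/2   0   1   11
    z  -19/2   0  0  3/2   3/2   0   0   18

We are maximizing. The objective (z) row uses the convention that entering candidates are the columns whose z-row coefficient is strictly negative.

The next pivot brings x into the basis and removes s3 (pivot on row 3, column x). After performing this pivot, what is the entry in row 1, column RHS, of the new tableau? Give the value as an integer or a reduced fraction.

Pivot element is row 3, column x: 13/2.
Normalize row 3: new (row 3, RHS) = 11/(13/2) = 22/13.
row 1 ← row 1 − (-1/6)·(new row 3): 2 − (-1/6)·(22/13) = 89/39.

89/39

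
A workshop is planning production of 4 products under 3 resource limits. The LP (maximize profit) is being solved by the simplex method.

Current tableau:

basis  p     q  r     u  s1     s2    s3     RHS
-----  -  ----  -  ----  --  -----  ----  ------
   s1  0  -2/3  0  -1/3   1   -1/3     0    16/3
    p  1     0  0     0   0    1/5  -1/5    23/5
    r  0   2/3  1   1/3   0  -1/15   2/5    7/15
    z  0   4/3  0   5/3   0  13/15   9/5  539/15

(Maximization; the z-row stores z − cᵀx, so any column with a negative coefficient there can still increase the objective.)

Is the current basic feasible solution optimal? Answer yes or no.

yes

No objective-row coefficient is strictly negative, so no entering variable exists; the tableau is optimal.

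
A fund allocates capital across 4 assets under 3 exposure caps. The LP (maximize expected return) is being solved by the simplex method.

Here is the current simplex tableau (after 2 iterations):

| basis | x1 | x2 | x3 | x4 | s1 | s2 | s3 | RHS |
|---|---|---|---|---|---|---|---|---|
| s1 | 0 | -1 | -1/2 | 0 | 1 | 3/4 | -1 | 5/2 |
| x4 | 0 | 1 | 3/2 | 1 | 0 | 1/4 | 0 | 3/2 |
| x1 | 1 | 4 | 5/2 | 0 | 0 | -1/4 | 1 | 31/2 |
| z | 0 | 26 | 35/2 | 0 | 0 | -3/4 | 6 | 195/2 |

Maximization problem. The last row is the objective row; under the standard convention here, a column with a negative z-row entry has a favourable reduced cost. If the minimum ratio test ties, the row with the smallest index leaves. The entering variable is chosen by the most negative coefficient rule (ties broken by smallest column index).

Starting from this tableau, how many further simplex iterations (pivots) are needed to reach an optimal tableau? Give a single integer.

1

pivot: s2 in, s1 out → z = 100
No improving column remains; optimal.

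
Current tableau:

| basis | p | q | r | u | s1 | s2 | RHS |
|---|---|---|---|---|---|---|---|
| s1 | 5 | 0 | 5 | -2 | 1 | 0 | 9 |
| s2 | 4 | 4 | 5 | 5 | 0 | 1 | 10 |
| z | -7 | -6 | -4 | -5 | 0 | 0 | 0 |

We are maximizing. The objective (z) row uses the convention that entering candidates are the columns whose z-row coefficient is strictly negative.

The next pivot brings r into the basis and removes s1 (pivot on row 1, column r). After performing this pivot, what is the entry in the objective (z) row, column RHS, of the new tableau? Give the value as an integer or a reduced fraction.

36/5

Pivot element is row 1, column r: 5.
Normalize row 1: new (row 1, RHS) = 9/5 = 9/5.
z-row ← z-row − (-4)·(new row 1): 0 − (-4)·(9/5) = 36/5.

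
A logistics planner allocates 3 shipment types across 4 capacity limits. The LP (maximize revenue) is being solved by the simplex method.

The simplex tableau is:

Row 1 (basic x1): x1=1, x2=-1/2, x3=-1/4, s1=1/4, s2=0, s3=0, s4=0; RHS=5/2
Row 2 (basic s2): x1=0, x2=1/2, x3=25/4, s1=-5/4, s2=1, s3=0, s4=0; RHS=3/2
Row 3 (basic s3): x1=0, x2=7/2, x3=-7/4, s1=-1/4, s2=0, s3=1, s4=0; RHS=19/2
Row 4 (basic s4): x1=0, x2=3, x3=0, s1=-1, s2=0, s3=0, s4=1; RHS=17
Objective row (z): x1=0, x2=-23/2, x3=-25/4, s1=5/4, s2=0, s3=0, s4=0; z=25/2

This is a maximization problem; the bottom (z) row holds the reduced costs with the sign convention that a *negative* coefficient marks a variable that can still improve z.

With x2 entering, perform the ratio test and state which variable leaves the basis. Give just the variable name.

s3

Ratios: row 1 (x1): entry -1/2 ≤ 0, skip; row 2 (s2): (3/2)/(1/2) = 3; row 3 (s3): (19/2)/(7/2) = 19/7; row 4 (s4): 17/3 = 17/3.
Minimum ratio 19/7 is in the s3 row, so s3 leaves.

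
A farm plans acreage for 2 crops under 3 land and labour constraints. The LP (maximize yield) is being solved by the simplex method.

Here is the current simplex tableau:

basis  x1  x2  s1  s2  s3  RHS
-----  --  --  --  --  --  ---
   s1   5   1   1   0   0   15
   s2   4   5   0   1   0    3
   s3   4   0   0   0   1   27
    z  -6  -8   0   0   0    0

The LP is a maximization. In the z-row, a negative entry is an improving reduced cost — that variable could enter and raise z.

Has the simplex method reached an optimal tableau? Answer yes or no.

no

Column x1 has objective-row coefficient -6, which is negative; an improving pivot exists, so not yet optimal.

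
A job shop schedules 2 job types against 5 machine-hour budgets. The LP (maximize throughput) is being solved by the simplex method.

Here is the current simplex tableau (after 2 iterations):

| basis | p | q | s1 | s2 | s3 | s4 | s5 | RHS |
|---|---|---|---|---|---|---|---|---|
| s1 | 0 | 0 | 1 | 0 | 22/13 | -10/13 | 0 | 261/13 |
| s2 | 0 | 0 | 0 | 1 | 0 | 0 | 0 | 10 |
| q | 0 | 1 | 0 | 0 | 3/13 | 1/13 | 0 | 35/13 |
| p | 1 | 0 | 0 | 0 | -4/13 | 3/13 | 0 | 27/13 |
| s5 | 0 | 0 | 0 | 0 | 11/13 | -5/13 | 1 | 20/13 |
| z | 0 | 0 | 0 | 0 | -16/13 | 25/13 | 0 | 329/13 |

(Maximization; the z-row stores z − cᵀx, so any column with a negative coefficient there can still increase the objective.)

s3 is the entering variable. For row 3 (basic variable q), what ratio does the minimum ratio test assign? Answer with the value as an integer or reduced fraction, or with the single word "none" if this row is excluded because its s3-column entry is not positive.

Ratio = RHS / (s3 entry) = (35/13) / (3/13) = 35/3.

35/3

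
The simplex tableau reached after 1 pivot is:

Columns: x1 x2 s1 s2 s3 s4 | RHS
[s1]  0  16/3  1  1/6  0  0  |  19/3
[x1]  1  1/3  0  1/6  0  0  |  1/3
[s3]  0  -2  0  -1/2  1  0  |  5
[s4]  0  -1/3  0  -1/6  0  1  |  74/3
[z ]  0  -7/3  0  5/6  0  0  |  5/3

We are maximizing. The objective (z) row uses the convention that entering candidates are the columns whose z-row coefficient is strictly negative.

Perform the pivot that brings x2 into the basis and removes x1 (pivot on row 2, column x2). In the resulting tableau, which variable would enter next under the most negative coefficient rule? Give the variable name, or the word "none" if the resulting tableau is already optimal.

Pivot element 1/3. New z-row = old z-row − (-7/3)·(row 2/(1/3)).
Updated z-row coefficients: x1: 7, x2: 0, s1: 0, s2: 2, s3: 0, s4: 0.
No coefficient is strictly negative; the tableau after this pivot is optimal.

none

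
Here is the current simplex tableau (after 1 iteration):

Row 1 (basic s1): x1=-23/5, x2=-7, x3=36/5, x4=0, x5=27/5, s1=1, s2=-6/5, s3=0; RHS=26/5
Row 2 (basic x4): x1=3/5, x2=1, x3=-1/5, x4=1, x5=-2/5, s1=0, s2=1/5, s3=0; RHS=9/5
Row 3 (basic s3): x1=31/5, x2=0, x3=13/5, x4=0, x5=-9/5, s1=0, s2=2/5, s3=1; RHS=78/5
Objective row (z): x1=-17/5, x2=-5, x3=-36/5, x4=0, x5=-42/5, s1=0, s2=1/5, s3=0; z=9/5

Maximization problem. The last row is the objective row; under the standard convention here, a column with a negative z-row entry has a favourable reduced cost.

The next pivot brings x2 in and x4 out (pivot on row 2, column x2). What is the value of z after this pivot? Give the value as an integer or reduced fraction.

Minimum ratio for x2: (9/5)/1 = 9/5.
z changes by −(z-row coeff of x2)·ratio = −(-5)·(9/5) = 9.
New z = 9/5 + 9 = 54/5.

54/5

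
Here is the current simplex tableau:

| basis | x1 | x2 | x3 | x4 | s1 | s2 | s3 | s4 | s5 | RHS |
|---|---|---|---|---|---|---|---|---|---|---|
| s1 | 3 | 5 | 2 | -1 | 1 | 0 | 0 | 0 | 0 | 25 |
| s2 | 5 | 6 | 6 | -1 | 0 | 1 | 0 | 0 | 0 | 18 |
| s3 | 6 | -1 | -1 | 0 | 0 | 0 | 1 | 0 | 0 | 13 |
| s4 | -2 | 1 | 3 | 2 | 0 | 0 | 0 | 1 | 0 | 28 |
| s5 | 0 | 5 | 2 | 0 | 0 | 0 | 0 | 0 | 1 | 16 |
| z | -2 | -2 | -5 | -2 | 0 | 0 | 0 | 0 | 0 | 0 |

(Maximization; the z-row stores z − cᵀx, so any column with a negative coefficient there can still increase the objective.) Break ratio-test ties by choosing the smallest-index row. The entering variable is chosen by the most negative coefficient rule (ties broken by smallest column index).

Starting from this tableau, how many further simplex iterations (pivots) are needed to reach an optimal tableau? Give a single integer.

pivot: x3 in, s2 out → z = 15
pivot: x4 in, s4 out → z = 548/15
pivot: x1 in, s3 out → z = 310/7
No improving column remains; optimal.

3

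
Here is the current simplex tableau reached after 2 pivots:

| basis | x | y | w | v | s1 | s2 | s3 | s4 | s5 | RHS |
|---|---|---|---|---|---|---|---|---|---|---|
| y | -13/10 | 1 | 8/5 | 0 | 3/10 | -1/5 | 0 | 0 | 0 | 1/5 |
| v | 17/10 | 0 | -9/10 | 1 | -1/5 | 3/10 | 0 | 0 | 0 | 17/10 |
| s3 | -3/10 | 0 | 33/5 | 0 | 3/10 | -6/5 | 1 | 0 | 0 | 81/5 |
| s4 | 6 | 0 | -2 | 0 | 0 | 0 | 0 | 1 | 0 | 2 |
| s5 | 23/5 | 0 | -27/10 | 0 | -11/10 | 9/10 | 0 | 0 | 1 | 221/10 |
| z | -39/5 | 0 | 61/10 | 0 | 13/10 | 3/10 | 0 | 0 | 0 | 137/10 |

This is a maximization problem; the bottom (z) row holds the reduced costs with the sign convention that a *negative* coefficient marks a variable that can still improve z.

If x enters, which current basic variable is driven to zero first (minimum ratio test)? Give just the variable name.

Ratios: row 1 (y): entry -13/10 ≤ 0, skip; row 2 (v): (17/10)/(17/10) = 1; row 3 (s3): entry -3/10 ≤ 0, skip; row 4 (s4): 2/6 = 1/3; row 5 (s5): (221/10)/(23/5) = 221/46.
Minimum ratio 1/3 is in the s4 row, so s4 leaves.

s4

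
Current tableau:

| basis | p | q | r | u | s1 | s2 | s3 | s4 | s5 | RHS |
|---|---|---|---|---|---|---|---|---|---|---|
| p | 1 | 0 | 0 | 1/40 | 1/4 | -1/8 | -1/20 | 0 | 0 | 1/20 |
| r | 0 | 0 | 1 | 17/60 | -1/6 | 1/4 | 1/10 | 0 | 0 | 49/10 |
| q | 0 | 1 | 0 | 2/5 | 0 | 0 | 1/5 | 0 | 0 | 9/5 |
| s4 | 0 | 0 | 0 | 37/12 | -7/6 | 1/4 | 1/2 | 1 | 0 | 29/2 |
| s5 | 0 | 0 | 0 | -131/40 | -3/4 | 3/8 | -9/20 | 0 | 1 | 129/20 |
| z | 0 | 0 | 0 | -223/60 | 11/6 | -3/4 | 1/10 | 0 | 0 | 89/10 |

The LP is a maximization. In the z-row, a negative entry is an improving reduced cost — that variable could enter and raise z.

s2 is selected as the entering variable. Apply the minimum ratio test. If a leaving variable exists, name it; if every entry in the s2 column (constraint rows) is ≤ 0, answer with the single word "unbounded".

Ratios: row 1 (p): entry -1/8 ≤ 0, skip; row 2 (r): (49/10)/(1/4) = 98/5; row 3 (q): entry 0 ≤ 0, skip; row 4 (s4): (29/2)/(1/4) = 58; row 5 (s5): (129/20)/(3/8) = 86/5.
Minimum ratio is in the s5 row, so s5 leaves.

s5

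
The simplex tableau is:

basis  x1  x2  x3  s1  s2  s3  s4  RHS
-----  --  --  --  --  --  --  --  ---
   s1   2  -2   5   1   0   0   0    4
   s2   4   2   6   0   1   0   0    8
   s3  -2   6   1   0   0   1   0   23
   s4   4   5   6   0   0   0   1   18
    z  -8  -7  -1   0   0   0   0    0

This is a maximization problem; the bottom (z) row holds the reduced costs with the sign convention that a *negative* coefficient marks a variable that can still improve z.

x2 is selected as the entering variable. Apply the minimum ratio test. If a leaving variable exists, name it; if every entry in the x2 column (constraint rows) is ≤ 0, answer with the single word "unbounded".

Ratios: row 1 (s1): entry -2 ≤ 0, skip; row 2 (s2): 8/2 = 4; row 3 (s3): 23/6 = 23/6; row 4 (s4): 18/5 = 18/5.
Minimum ratio is in the s4 row, so s4 leaves.

s4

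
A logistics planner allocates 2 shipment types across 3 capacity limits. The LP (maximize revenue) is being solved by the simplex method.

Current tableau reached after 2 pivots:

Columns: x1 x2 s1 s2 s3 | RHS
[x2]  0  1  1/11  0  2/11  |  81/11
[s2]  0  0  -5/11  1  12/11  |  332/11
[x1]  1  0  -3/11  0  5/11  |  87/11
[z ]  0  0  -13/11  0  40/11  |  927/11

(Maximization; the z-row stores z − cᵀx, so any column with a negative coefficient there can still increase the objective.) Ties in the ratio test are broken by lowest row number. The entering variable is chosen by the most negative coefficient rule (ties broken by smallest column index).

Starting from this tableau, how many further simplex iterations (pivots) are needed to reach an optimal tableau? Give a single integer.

pivot: s1 in, x2 out → z = 180
No improving column remains; optimal.

1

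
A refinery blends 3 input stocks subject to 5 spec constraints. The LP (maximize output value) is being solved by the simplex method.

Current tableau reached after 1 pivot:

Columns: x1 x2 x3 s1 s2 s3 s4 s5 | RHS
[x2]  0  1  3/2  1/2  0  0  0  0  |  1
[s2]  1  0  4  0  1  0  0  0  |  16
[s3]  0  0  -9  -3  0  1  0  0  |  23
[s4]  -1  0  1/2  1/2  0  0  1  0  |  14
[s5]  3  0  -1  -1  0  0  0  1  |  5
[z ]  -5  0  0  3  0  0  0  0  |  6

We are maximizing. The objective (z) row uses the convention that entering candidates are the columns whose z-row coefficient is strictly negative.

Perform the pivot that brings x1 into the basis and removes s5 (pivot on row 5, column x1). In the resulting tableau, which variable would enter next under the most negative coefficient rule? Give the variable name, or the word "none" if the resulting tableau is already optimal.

Pivot element 3. New z-row = old z-row − (-5)·(row 5/3).
Updated z-row coefficients: x1: 0, x2: 0, x3: -5/3, s1: 4/3, s2: 0, s3: 0, s4: 0, s5: 5/3.
The most negative is -5/3 in column x3, so x3 would enter next.

x3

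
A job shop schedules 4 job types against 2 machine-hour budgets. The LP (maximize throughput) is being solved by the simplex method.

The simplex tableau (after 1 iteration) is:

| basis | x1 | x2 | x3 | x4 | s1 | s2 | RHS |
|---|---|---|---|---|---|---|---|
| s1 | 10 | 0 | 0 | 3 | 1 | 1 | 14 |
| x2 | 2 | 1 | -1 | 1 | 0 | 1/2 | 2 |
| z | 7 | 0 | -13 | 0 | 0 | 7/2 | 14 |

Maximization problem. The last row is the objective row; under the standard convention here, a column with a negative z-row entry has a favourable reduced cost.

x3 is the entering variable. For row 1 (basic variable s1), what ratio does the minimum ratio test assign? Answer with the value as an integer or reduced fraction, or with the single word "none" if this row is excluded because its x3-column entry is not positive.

The x3 entry in row 1 is 0 ≤ 0, so this row gives no ratio.

none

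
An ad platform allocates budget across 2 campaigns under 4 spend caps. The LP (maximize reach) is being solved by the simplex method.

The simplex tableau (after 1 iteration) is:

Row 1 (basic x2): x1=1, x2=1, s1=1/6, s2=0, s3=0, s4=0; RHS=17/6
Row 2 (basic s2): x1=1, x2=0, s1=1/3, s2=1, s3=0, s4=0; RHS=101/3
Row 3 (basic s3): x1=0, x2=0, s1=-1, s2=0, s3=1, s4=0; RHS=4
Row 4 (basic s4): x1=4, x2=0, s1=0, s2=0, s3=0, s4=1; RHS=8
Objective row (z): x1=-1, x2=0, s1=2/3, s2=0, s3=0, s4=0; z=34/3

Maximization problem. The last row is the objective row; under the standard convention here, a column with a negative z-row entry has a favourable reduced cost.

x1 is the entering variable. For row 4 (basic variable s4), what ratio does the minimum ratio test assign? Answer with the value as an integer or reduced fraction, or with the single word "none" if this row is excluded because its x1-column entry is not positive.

2

Ratio = RHS / (x1 entry) = 8 / 4 = 2.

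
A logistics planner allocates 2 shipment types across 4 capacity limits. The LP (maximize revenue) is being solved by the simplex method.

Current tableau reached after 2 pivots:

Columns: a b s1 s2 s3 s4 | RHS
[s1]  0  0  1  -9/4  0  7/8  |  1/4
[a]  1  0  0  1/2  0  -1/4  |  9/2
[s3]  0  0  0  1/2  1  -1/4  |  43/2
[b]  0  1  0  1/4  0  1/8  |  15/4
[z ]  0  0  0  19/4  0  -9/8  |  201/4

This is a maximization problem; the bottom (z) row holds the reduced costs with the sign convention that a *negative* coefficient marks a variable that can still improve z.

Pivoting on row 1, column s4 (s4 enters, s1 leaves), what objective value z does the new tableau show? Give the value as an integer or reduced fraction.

Minimum ratio for s4: (1/4)/(7/8) = 2/7.
z changes by −(z-row coeff of s4)·ratio = −(-9/8)·(2/7) = 9/28.
New z = 201/4 + (9/28) = 354/7.

354/7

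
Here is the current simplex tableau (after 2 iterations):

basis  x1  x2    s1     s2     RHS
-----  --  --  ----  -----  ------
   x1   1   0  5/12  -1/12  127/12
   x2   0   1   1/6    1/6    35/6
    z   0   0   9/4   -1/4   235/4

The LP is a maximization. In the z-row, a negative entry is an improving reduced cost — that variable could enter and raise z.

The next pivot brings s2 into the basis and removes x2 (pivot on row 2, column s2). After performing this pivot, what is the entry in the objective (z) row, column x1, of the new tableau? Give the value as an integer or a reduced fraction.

Pivot element is row 2, column s2: 1/6.
Normalize row 2: new (row 2, x1) = 0/(1/6) = 0.
z-row ← z-row − (-1/4)·(new row 2): 0 − (-1/4)·0 = 0.

0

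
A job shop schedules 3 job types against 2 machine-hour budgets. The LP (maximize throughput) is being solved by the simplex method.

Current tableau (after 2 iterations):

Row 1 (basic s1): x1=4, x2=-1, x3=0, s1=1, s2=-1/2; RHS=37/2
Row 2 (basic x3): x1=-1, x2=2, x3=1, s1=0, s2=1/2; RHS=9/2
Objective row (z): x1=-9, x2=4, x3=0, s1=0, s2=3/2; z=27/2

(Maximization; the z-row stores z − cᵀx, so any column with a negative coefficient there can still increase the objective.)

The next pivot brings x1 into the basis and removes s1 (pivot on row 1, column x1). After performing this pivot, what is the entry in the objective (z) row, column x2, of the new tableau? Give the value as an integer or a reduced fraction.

Pivot element is row 1, column x1: 4.
Normalize row 1: new (row 1, x2) = (-1)/4 = -1/4.
z-row ← z-row − (-9)·(new row 1): 4 − (-9)·(-1/4) = 7/4.

7/4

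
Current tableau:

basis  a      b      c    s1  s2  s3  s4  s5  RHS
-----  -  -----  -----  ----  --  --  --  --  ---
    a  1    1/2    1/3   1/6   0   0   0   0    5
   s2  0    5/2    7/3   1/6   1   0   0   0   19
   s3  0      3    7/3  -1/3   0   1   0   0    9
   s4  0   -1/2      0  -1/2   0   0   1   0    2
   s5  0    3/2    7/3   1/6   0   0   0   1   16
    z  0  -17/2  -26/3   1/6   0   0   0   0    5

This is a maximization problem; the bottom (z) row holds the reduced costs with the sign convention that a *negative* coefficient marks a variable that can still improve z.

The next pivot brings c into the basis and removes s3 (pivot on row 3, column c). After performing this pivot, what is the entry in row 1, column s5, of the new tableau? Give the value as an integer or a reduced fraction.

0

Pivot element is row 3, column c: 7/3.
Normalize row 3: new (row 3, s5) = 0/(7/3) = 0.
row 1 ← row 1 − (1/3)·(new row 3): 0 − (1/3)·0 = 0.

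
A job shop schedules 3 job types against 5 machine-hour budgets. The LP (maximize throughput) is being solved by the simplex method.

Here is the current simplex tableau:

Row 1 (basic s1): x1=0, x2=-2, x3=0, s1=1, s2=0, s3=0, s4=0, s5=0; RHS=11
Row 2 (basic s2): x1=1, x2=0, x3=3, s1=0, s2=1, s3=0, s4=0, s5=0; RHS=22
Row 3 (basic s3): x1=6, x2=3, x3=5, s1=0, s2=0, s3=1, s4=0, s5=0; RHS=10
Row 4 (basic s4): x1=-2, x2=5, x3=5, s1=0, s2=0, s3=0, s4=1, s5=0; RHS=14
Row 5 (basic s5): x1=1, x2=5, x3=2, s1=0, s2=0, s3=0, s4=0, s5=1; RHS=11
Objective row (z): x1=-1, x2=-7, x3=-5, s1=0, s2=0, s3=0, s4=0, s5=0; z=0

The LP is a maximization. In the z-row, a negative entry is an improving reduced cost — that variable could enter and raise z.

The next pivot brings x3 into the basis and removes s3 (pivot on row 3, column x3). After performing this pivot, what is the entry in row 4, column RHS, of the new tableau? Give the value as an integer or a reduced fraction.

4

Pivot element is row 3, column x3: 5.
Normalize row 3: new (row 3, RHS) = 10/5 = 2.
row 4 ← row 4 − 5·(new row 3): 14 − 5·2 = 4.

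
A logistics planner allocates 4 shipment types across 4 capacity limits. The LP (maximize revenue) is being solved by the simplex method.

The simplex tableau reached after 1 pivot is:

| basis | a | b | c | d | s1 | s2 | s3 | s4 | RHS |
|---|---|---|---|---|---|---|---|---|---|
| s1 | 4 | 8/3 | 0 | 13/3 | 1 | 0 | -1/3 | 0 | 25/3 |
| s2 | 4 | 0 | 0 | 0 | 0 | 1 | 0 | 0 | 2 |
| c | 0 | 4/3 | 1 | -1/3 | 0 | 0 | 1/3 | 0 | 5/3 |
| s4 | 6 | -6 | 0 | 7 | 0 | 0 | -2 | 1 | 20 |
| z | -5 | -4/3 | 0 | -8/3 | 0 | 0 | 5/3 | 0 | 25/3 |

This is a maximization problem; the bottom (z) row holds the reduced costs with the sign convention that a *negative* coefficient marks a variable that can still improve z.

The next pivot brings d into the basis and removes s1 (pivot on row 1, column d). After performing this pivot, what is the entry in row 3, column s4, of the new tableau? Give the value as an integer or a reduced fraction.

0

Pivot element is row 1, column d: 13/3.
Normalize row 1: new (row 1, s4) = 0/(13/3) = 0.
row 3 ← row 3 − (-1/3)·(new row 1): 0 − (-1/3)·0 = 0.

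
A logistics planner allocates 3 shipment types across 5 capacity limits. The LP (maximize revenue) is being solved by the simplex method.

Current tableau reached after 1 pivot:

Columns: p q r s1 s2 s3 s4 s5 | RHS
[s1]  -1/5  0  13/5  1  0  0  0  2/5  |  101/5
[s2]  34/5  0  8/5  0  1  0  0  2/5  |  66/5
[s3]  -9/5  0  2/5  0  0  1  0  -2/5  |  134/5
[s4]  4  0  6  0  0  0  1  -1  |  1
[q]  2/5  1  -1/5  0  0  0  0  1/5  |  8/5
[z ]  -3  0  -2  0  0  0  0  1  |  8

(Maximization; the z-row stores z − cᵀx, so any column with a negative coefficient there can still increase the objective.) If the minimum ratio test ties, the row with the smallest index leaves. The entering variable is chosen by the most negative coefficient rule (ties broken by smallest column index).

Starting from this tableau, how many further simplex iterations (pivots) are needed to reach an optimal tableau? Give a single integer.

1

pivot: p in, s4 out → z = 35/4
No improving column remains; optimal.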